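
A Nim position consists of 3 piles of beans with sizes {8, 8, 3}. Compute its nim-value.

Compute the nim-sum pairwise:
8 ⊕ 8 = 0
0 ⊕ 3 = 3

3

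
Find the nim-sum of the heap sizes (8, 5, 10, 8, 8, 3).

4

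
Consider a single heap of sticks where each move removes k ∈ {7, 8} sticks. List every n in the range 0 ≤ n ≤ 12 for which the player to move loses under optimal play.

0, 1, 2, 3, 4, 5, 6

Grundy values for subtraction set {7, 8}:
g(0) = mex{} = 0
g(1) = mex{} = 0
g(2) = mex{} = 0
g(3) = mex{} = 0
g(4) = mex{} = 0
g(5) = mex{} = 0
g(6) = mex{} = 0
g(7) = mex{0} = 1
g(8) = mex{0} = 1
g(9) = mex{0} = 1
g(10) = mex{0} = 1
g(11) = mex{0} = 1
g(12) = mex{0} = 1
The P-positions (g = 0) in 0..12 are 0, 1, 2, 3, 4, 5, 6.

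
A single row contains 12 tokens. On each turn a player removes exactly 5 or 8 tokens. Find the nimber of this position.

2

Grundy values for subtraction set {5, 8}:
k:     0  1  2  3  4  5  6  7  8  9 10 11 12
g(k):  0  0  0  0  0  1  1  1  1  1  2  2  2
So g(12) = 2.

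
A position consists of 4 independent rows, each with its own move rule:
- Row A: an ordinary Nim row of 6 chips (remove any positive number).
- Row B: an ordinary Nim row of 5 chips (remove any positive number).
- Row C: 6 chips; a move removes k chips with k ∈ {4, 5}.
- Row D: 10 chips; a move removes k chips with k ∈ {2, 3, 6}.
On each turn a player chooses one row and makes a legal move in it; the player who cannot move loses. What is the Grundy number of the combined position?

Row A is a plain Nim row of size 6, so its Grundy value is 6.
Row B is a plain Nim row of size 5, so its Grundy value is 5.
For row C, compute g(0), g(1), … with moves {4, 5}:
k:     0  1  2  3  4  5  6
g(k):  0  0  0  0  1  1  1
So g(6) = 1.
For row D, compute g(0), g(1), … with moves {2, 3, 6}:
g(0) = mex{} = 0
g(1) = mex{} = 0
g(2) = mex{0} = 1
g(3) = mex{0} = 1
g(4) = mex{0,1} = 2
g(5) = mex{1} = 0
g(6) = mex{0,1,2} = 3
g(7) = mex{0,2} = 1
g(8) = mex{0,1,3} = 2
g(9) = mex{1,3} = 0
g(10) = mex{1,2} = 0
So g(10) = 0.
The value of a disjunctive sum is the nim-sum of the parts.
Combined value = 6 ⊕ 5 ⊕ 1 ⊕ 0 = 2.

2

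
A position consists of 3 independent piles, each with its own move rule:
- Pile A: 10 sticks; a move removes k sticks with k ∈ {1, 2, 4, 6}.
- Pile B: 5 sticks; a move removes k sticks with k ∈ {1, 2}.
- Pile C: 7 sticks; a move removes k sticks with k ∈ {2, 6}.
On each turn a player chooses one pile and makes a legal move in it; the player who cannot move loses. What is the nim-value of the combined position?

1

Build the Grundy sequence for pile A with g(k) = mex{g(k−s) : s ∈ {1, 2, 4, 6}, s ≤ k}:
g(0) = mex{} = 0
g(1) = mex{0} = 1
g(2) = mex{0,1} = 2
g(3) = mex{1,2} = 0
g(4) = mex{0,2} = 1
g(5) = mex{0,1} = 2
g(6) = mex{0,1,2} = 3
g(7) = mex{0,1,2,3} = 4
g(8) = mex{1,2,3,4} = 0
g(9) = mex{0,2,4} = 1
g(10) = mex{0,1,3} = 2
So g(10) = 2.
Build the Grundy sequence for pile B with g(k) = mex{g(k−s) : s ∈ {1, 2}, s ≤ k}:
k:     0  1  2  3  4  5
g(k):  0  1  2  0  1  2
So g(5) = 2.
Build the Grundy sequence for pile C with g(k) = mex{g(k−s) : s ∈ {2, 6}, s ≤ k}:
k:     0  1  2  3  4  5  6  7
g(k):  0  0  1  1  0  0  1  1
So g(7) = 1.
The value of a disjunctive sum is the nim-sum of the parts.
Combined value = 2 ⊕ 2 ⊕ 1 = 1.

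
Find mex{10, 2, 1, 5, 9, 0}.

The values 0, 1, 2 are all present; 3 is the first non-negative integer missing from the set.

3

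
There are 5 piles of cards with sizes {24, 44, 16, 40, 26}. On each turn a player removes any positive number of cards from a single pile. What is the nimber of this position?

Nim-sum: 24 ⊕ 44 ⊕ 16 ⊕ 40 ⊕ 26 = 22.

22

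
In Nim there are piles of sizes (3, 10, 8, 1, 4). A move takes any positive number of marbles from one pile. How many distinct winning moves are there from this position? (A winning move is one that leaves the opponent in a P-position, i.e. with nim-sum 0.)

1

In binary:
  0011  (3)
  1010  (10)
  1000  (8)
  0001  (1)
  0100  (4)
  ----
  0100  (4)
The overall nim-sum is X = 4. A pile of size p has a winning move iff p XOR X < p (reduce it to p XOR X).
  3: 3 XOR 4 = 7 ≥ 3 — no move.
  10: 10 XOR 4 = 14 ≥ 10 — no move.
  8: 8 XOR 4 = 12 ≥ 8 — no move.
  1: 1 XOR 4 = 5 ≥ 1 — no move.
  4: 4 XOR 4 = 0 < 4 — winning move (to 0).
That gives 1 winning move.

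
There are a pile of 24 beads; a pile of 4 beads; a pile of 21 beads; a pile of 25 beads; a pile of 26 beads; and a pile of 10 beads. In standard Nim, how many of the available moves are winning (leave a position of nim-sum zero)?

0

Nim-sum: 24 ⊕ 4 ⊕ 21 ⊕ 25 ⊕ 26 ⊕ 10 = 0.
The nim-sum is already 0, so every move leaves a nonzero nim-sum — there are no winning moves.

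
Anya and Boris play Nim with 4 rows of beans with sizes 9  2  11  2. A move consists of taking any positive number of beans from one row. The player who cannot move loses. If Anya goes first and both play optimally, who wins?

Anya wins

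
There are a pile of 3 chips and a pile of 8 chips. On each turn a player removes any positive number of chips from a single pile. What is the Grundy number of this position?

11

Write each in binary and XOR column by column:
  0011  (3)
  1000  (8)
  ----
  1011  (11)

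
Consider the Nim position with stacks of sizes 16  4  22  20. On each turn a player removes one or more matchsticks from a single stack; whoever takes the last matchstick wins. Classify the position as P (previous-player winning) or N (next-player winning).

In binary:
  10000  (16)
  00100  (4)
  10110  (22)
  10100  (20)
  -----
  10110  (22)
The nim-sum is 22 ≠ 0, so this is an N-position: the player to move can win.

N-position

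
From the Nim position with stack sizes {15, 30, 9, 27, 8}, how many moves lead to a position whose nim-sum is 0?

Compute the nim-sum pairwise:
15 XOR 30 = 17
17 XOR 9 = 24
24 XOR 27 = 3
3 XOR 8 = 11
The overall nim-sum is X = 11. A stack of size p has a winning move iff p XOR X < p (reduce it to p XOR X).
  15: 15 XOR 11 = 4 < 15 — winning move (to 4).
  30: 30 XOR 11 = 21 < 30 — winning move (to 21).
  9: 9 XOR 11 = 2 < 9 — winning move (to 2).
  27: 27 XOR 11 = 16 < 27 — winning move (to 16).
  8: 8 XOR 11 = 3 < 8 — winning move (to 3).
That gives 5 winning moves.

5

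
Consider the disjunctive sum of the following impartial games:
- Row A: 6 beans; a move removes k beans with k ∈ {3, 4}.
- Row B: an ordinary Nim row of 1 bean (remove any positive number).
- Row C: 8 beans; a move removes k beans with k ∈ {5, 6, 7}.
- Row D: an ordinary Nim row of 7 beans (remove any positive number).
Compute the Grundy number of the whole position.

5

Build the Grundy sequence for row A with g(k) = mex{g(k−s) : s ∈ {3, 4}, s ≤ k}:
k:     0  1  2  3  4  5  6
g(k):  0  0  0  1  1  1  2
So g(6) = 2.
Row B is a plain Nim row of size 1, so its Grundy value is 1.
Grundy values for row C (subtraction set {5, 6, 7}):
k:     0  1  2  3  4  5  6  7  8
g(k):  0  0  0  0  0  1  1  1  1
So g(8) = 1.
Row D is a plain Nim row of size 7, so its Grundy value is 7.
The value of a disjunctive sum is the nim-sum of the parts.
Combined value = 2 ⊕ 1 ⊕ 1 ⊕ 7 = 5.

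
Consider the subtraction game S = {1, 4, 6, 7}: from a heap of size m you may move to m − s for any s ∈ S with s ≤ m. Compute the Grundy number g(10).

0

Build the Grundy sequence with g(k) = mex{g(k−s) : s ∈ {1, 4, 6, 7}, s ≤ k}:
g(0) = mex{} = 0
g(1) = mex{0} = 1
g(2) = mex{1} = 0
g(3) = mex{0} = 1
g(4) = mex{0,1} = 2
g(5) = mex{1,2} = 0
g(6) = mex{0} = 1
g(7) = mex{0,1} = 2
g(8) = mex{0,1,2} = 3
g(9) = mex{0,1,3} = 2
g(10) = mex{1,2} = 0
So g(10) = 0.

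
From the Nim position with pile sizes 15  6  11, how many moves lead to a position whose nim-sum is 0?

3

Bitwise XOR of the heap sizes:
  1111  (15)
  0110  (6)
  1011  (11)
  ----
  0010  (2)
The overall nim-sum is X = 2. A pile of size p has a winning move iff p XOR X < p (reduce it to p XOR X).
  15: 15 XOR 2 = 13 < 15 — winning move (to 13).
  6: 6 XOR 2 = 4 < 6 — winning move (to 4).
  11: 11 XOR 2 = 9 < 11 — winning move (to 9).
That gives 3 winning moves.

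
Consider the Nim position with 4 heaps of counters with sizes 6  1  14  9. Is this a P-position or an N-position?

Write each in binary and XOR column by column:
  0110  (6)
  0001  (1)
  1110  (14)
  1001  (9)
  ----
  0000  (0)
The nim-sum is 0, so this is a P-position: the player to move is in a losing position under optimal play.

P-position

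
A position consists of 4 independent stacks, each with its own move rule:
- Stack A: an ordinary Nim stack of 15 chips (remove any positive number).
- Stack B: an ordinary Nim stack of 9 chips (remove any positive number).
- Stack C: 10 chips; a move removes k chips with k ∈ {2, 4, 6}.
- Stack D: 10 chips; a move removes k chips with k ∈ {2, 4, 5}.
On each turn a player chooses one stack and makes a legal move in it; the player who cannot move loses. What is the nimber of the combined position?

Stack A is a plain Nim stack of size 15, so its Grundy value is 15.
Stack B is a plain Nim stack of size 9, so its Grundy value is 9.
Build the Grundy sequence for stack C with g(k) = mex{g(k−s) : s ∈ {2, 4, 6}, s ≤ k}:
g(0) = mex{} = 0
g(1) = mex{} = 0
g(2) = mex{0} = 1
g(3) = mex{0} = 1
g(4) = mex{0,1} = 2
g(5) = mex{0,1} = 2
g(6) = mex{0,1,2} = 3
g(7) = mex{0,1,2} = 3
g(8) = mex{1,2,3} = 0
g(9) = mex{1,2,3} = 0
g(10) = mex{0,2,3} = 1
So g(10) = 1.
Build the Grundy sequence for stack D with g(k) = mex{g(k−s) : s ∈ {2, 4, 5}, s ≤ k}:
k:     0  1  2  3  4  5  6  7  8  9 10
g(k):  0  0  1  1  2  2  3  0  0  1  1
So g(10) = 1.
The value of a disjunctive sum is the nim-sum of the parts.
Combined value = 15 ⊕ 9 ⊕ 1 ⊕ 1 = 6.

6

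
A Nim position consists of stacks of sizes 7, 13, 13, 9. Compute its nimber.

Nim-sum: 7 XOR 13 XOR 13 XOR 9 = 14.

14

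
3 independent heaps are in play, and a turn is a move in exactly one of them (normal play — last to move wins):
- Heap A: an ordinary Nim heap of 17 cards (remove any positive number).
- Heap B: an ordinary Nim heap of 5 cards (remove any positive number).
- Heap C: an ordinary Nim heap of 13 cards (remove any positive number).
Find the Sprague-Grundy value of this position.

25

Heap A is a plain Nim heap of size 17, so its Grundy value is 17.
Heap B is a plain Nim heap of size 5, so its Grundy value is 5.
Heap C is a plain Nim heap of size 13, so its Grundy value is 13.
By the Sprague-Grundy theorem, the Grundy value of a sum of independent games is the XOR of the component values.
Combined value = 17 ⊕ 5 ⊕ 13 = 25.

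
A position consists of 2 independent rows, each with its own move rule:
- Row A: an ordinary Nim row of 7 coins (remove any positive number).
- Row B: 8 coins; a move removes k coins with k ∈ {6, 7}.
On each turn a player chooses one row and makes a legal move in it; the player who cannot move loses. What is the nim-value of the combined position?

6

Row A is a plain Nim row of size 7, so its Grundy value is 7.
For row B, compute g(0), g(1), … with moves {6, 7}:
g(0) = mex{} = 0
g(1) = mex{} = 0
g(2) = mex{} = 0
g(3) = mex{} = 0
g(4) = mex{} = 0
g(5) = mex{} = 0
g(6) = mex{0} = 1
g(7) = mex{0} = 1
g(8) = mex{0} = 1
So g(8) = 1.
The value of a disjunctive sum is the nim-sum of the parts.
Combined value = 7 ⊕ 1 = 6.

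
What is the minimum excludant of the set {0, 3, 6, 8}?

0 is in the set but 1 is not, so the mex is 1.

1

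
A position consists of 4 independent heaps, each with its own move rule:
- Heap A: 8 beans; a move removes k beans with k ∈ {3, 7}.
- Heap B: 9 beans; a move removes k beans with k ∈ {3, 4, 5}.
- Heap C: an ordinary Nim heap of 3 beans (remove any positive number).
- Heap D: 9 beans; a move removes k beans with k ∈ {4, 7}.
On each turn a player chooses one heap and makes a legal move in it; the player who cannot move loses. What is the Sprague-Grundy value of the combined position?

3

Grundy values for heap A (subtraction set {3, 7}):
g(0) = mex{} = 0
g(1) = mex{} = 0
g(2) = mex{} = 0
g(3) = mex{0} = 1
g(4) = mex{0} = 1
g(5) = mex{0} = 1
g(6) = mex{1} = 0
g(7) = mex{0,1} = 2
g(8) = mex{0,1} = 2
So g(8) = 2.
Grundy values for heap B (subtraction set {3, 4, 5}):
g(0) = mex{} = 0
g(1) = mex{} = 0
g(2) = mex{} = 0
g(3) = mex{0} = 1
g(4) = mex{0} = 1
g(5) = mex{0} = 1
g(6) = mex{0,1} = 2
g(7) = mex{0,1} = 2
g(8) = mex{1} = 0
g(9) = mex{1,2} = 0
So g(9) = 0.
Heap C is a plain Nim heap of size 3, so its Grundy value is 3.
Grundy values for heap D (subtraction set {4, 7}):
k:     0  1  2  3  4  5  6  7  8  9
g(k):  0  0  0  0  1  1  1  1  2  2
So g(9) = 2.
By the Sprague-Grundy theorem, the Grundy value of a sum of independent games is the XOR of the component values.
Combined value = 2 XOR 0 XOR 3 XOR 2 = 3.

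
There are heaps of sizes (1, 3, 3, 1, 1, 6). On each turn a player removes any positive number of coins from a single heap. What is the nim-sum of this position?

Compute the nim-sum pairwise:
1 ^ 3 = 2
2 ^ 3 = 1
1 ^ 1 = 0
0 ^ 1 = 1
1 ^ 6 = 7

7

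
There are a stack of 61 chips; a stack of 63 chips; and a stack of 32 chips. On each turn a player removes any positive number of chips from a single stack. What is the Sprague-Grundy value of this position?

Compute the nim-sum pairwise:
61 XOR 63 = 2
2 XOR 32 = 34

34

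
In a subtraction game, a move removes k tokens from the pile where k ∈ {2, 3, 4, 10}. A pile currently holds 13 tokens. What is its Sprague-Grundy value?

0

Build the Grundy sequence with g(k) = mex{g(k−s) : s ∈ {2, 3, 4, 10}, s ≤ k}:
k:     0  1  2  3  4  5  6  7  8  9 10 11 12 13
g(k):  0  0  1  1  2  2  0  0  1  1  2  2  0  0
So g(13) = 0.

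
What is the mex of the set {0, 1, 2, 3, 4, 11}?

The values 0, 1, 2, 3, 4 are all present; 5 is the first non-negative integer missing from the set.

5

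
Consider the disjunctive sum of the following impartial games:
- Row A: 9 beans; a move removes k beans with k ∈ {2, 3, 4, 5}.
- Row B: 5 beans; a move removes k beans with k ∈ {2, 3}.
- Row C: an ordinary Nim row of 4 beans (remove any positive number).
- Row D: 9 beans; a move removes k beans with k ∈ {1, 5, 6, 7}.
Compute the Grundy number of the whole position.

Build the Grundy sequence for row A with g(k) = mex{g(k−s) : s ∈ {2, 3, 4, 5}, s ≤ k}:
k:     0  1  2  3  4  5  6  7  8  9
g(k):  0  0  1  1  2  2  3  0  0  1
So g(9) = 1.
For row B, compute g(0), g(1), … with moves {2, 3}:
g(0) = mex{} = 0
g(1) = mex{} = 0
g(2) = mex{0} = 1
g(3) = mex{0} = 1
g(4) = mex{0,1} = 2
g(5) = mex{1} = 0
So g(5) = 0.
Row C is a plain Nim row of size 4, so its Grundy value is 4.
Build the Grundy sequence for row D with g(k) = mex{g(k−s) : s ∈ {1, 5, 6, 7}, s ≤ k}:
g(0) = mex{} = 0
g(1) = mex{0} = 1
g(2) = mex{1} = 0
g(3) = mex{0} = 1
g(4) = mex{1} = 0
g(5) = mex{0} = 1
g(6) = mex{0,1} = 2
g(7) = mex{0,1,2} = 3
g(8) = mex{0,1,3} = 2
g(9) = mex{0,1,2} = 3
So g(9) = 3.
The value of a disjunctive sum is the nim-sum of the parts.
Combined value = 1 XOR 0 XOR 4 XOR 3 = 6.

6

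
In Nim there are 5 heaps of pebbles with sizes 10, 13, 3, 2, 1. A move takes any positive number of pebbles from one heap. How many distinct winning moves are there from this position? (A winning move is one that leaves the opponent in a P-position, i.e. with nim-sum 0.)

1

Compute the nim-sum pairwise:
10 XOR 13 = 7
7 XOR 3 = 4
4 XOR 2 = 6
6 XOR 1 = 7
The overall nim-sum is X = 7. A heap of size p has a winning move iff p XOR X < p (reduce it to p XOR X).
  10: 10 XOR 7 = 13 ≥ 10 — no move.
  13: 13 XOR 7 = 10 < 13 — winning move (to 10).
  3: 3 XOR 7 = 4 ≥ 3 — no move.
  2: 2 XOR 7 = 5 ≥ 2 — no move.
  1: 1 XOR 7 = 6 ≥ 1 — no move.
That gives 1 winning move.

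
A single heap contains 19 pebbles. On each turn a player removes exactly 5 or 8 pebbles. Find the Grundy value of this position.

Compute g(0), g(1), … for moves {5, 8}:
k:     0  1  2  3  4  5  6  7  8  9 10 11 12 13 14 15 16 17 18 19
g(k):  0  0  0  0  0  1  1  1  1  1  2  2  2  0  0  0  0  0  1  1
So g(19) = 1.

1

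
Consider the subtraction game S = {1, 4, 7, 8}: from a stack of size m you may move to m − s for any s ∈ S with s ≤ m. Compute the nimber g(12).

Grundy values for subtraction set {1, 4, 7, 8}:
g(0) = mex{} = 0
g(1) = mex{0} = 1
g(2) = mex{1} = 0
g(3) = mex{0} = 1
g(4) = mex{0,1} = 2
g(5) = mex{1,2} = 0
g(6) = mex{0} = 1
g(7) = mex{0,1} = 2
g(8) = mex{0,1,2} = 3
g(9) = mex{0,1,3} = 2
g(10) = mex{0,1,2} = 3
g(11) = mex{1,2,3} = 0
g(12) = mex{0,2,3} = 1
So g(12) = 1.

1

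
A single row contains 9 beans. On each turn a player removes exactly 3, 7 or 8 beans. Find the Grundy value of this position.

1

Grundy values for subtraction set {3, 7, 8}:
g(0) = mex{} = 0
g(1) = mex{} = 0
g(2) = mex{} = 0
g(3) = mex{0} = 1
g(4) = mex{0} = 1
g(5) = mex{0} = 1
g(6) = mex{1} = 0
g(7) = mex{0,1} = 2
g(8) = mex{0,1} = 2
g(9) = mex{0} = 1
So g(9) = 1.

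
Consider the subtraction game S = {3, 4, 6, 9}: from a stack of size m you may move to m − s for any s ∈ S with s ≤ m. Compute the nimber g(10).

Compute g(0), g(1), … for moves {3, 4, 6, 9}:
g(0) = mex{} = 0
g(1) = mex{} = 0
g(2) = mex{} = 0
g(3) = mex{0} = 1
g(4) = mex{0} = 1
g(5) = mex{0} = 1
g(6) = mex{0,1} = 2
g(7) = mex{0,1} = 2
g(8) = mex{0,1} = 2
g(9) = mex{0,1,2} = 3
g(10) = mex{0,1,2} = 3
So g(10) = 3.

3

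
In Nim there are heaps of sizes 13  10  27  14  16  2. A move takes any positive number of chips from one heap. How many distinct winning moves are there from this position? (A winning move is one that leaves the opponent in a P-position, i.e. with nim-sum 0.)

In binary:
  01101  (13)
  01010  (10)
  11011  (27)
  01110  (14)
  10000  (16)
  00010  (2)
  -----
  00000  (0)
The nim-sum is already 0, so every move leaves a nonzero nim-sum — there are no winning moves.

0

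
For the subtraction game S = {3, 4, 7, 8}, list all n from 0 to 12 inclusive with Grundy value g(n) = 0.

0, 1, 2, 11, 12

Grundy values for subtraction set {3, 4, 7, 8}:
k:     0  1  2  3  4  5  6  7  8  9 10 11 12
g(k):  0  0  0  1  1  1  2  2  2  3  3  0  0
The P-positions (g = 0) in 0..12 are 0, 1, 2, 11, 12.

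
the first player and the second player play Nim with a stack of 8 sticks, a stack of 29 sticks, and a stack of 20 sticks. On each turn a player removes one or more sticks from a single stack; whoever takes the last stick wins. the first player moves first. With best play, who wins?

Nim-sum: 8 XOR 29 XOR 20 = 1.
The nim-sum is 1 ≠ 0, so this is an N-position: the player to move can win; the first player has a winning move.

the first player wins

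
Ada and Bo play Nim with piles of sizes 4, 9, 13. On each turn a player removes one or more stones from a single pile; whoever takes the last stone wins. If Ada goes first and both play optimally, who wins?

Compute the nim-sum pairwise:
4 ^ 9 = 13
13 ^ 13 = 0
The nim-sum is 0, so this is a P-position: the player to move is in a losing position under optimal play; Ada is about to move from it and so loses — Bo wins.

Bo wins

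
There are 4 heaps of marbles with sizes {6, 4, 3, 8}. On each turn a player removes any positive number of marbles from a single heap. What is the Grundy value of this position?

9

Nim-sum: 6 XOR 4 XOR 3 XOR 8 = 9.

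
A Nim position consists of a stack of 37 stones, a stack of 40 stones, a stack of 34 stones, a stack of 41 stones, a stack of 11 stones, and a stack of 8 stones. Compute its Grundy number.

Nim-sum: 37 ⊕ 40 ⊕ 34 ⊕ 41 ⊕ 11 ⊕ 8 = 5.

5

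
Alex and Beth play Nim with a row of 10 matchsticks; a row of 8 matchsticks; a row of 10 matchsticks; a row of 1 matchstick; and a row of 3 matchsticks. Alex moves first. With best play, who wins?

Nim-sum: 10 ^ 8 ^ 10 ^ 1 ^ 3 = 10.
The nim-sum is 10 ≠ 0, so this is an N-position: the player to move can win; Alex has a winning move.

Alex wins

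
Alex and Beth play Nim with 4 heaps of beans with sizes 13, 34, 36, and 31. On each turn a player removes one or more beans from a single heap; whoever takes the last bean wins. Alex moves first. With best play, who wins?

Bitwise XOR of the heap sizes:
  001101  (13)
  100010  (34)
  100100  (36)
  011111  (31)
  ------
  010100  (20)
The nim-sum is 20 ≠ 0, so this is an N-position: the player to move can win; Alex has a winning move.

Alex wins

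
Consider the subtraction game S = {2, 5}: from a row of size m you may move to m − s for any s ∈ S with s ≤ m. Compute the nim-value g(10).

1

Grundy values for subtraction set {2, 5}:
k:     0  1  2  3  4  5  6  7  8  9 10
g(k):  0  0  1  1  0  2  1  0  0  1  1
So g(10) = 1.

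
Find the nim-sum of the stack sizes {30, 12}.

Bitwise XOR of the heap sizes:
  11110  (30)
  01100  (12)
  -----
  10010  (18)

18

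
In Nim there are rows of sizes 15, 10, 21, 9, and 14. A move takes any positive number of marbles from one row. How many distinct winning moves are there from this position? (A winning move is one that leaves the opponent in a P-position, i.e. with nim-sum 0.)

1

Compute the nim-sum pairwise:
15 XOR 10 = 5
5 XOR 21 = 16
16 XOR 9 = 25
25 XOR 14 = 23
The overall nim-sum is X = 23. A row of size p has a winning move iff p XOR X < p (reduce it to p XOR X).
  15: 15 XOR 23 = 24 ≥ 15 — no move.
  10: 10 XOR 23 = 29 ≥ 10 — no move.
  21: 21 XOR 23 = 2 < 21 — winning move (to 2).
  9: 9 XOR 23 = 30 ≥ 9 — no move.
  14: 14 XOR 23 = 25 ≥ 14 — no move.
That gives 1 winning move.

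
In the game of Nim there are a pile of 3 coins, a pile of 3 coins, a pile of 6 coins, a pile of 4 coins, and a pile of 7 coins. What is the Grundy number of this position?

Nim-sum: 3 ^ 3 ^ 6 ^ 4 ^ 7 = 5.

5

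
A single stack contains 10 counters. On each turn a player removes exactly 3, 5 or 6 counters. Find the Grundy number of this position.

Grundy values for subtraction set {3, 5, 6}:
g(0) = mex{} = 0
g(1) = mex{} = 0
g(2) = mex{} = 0
g(3) = mex{0} = 1
g(4) = mex{0} = 1
g(5) = mex{0} = 1
g(6) = mex{0,1} = 2
g(7) = mex{0,1} = 2
g(8) = mex{0,1} = 2
g(9) = mex{1,2} = 0
g(10) = mex{1,2} = 0
So g(10) = 0.

0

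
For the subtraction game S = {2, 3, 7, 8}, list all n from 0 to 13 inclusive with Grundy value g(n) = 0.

0, 1, 5, 6, 10, 11

Build the Grundy sequence with g(k) = mex{g(k−s) : s ∈ {2, 3, 7, 8}, s ≤ k}:
k:     0  1  2  3  4  5  6  7  8  9 10 11 12 13
g(k):  0  0  1  1  2  0  0  1  1  2  0  0  1  1
The P-positions (g = 0) in 0..13 are 0, 1, 5, 6, 10, 11.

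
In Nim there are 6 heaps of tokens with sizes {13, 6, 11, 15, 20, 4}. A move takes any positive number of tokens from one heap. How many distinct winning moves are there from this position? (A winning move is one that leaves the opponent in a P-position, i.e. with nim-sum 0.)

Compute the nim-sum pairwise:
13 ⊕ 6 = 11
11 ⊕ 11 = 0
0 ⊕ 15 = 15
15 ⊕ 20 = 27
27 ⊕ 4 = 31
The overall nim-sum is X = 31. A heap of size p has a winning move iff p XOR X < p (reduce it to p XOR X).
  13: 13 XOR 31 = 18 ≥ 13 — no move.
  6: 6 XOR 31 = 25 ≥ 6 — no move.
  11: 11 XOR 31 = 20 ≥ 11 — no move.
  15: 15 XOR 31 = 16 ≥ 15 — no move.
  20: 20 XOR 31 = 11 < 20 — winning move (to 11).
  4: 4 XOR 31 = 27 ≥ 4 — no move.
That gives 1 winning move.

1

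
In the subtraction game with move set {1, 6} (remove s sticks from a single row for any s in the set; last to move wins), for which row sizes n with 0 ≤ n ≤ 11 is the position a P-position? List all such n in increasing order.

Grundy values for subtraction set {1, 6}:
k:     0  1  2  3  4  5  6  7  8  9 10 11
g(k):  0  1  0  1  0  1  2  0  1  0  1  0
The P-positions (g = 0) in 0..11 are 0, 2, 4, 7, 9, 11.

0, 2, 4, 7, 9, 11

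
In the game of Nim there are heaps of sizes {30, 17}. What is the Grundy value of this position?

Write each in binary and XOR column by column:
  11110  (30)
  10001  (17)
  -----
  01111  (15)

15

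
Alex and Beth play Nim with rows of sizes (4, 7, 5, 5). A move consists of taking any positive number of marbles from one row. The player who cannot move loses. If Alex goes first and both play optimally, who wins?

Write each in binary and XOR column by column:
  100  (4)
  111  (7)
  101  (5)
  101  (5)
  ---
  011  (3)
The nim-sum is 3 ≠ 0, so this is an N-position: the player to move can win; Alex has a winning move.

Alex wins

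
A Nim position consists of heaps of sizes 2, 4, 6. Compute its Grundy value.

0

Nim-sum: 2 ^ 4 ^ 6 = 0.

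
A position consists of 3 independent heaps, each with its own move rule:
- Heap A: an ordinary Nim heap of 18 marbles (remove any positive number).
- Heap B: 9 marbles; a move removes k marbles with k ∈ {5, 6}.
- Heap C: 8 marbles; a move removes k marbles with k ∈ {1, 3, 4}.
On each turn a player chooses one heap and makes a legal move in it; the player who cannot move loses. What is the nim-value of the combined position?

Heap A is a plain Nim heap of size 18, so its Grundy value is 18.
Grundy values for heap B (subtraction set {5, 6}):
g(0) = mex{} = 0
g(1) = mex{} = 0
g(2) = mex{} = 0
g(3) = mex{} = 0
g(4) = mex{} = 0
g(5) = mex{0} = 1
g(6) = mex{0} = 1
g(7) = mex{0} = 1
g(8) = mex{0} = 1
g(9) = mex{0} = 1
So g(9) = 1.
For heap C, compute g(0), g(1), … with moves {1, 3, 4}:
k:     0  1  2  3  4  5  6  7  8
g(k):  0  1  0  1  2  3  2  0  1
So g(8) = 1.
The value of a disjunctive sum is the nim-sum of the parts.
Combined value = 18 ⊕ 1 ⊕ 1 = 18.

18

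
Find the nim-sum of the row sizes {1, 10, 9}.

2

Compute the nim-sum pairwise:
1 ⊕ 10 = 11
11 ⊕ 9 = 2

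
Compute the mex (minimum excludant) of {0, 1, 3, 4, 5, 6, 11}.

The values 0, 1 are all present; 2 is the first non-negative integer missing from the set.

2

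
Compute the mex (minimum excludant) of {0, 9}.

1

0 is in the set but 1 is not, so the mex is 1.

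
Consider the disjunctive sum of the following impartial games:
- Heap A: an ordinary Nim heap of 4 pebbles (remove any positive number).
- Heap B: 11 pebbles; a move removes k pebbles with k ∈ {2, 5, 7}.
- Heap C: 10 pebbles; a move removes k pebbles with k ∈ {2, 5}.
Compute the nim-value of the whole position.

6

Heap A is a plain Nim heap of size 4, so its Grundy value is 4.
Grundy values for heap B (subtraction set {2, 5, 7}):
g(0) = mex{} = 0
g(1) = mex{} = 0
g(2) = mex{0} = 1
g(3) = mex{0} = 1
g(4) = mex{1} = 0
g(5) = mex{0,1} = 2
g(6) = mex{0} = 1
g(7) = mex{0,1,2} = 3
g(8) = mex{0,1} = 2
g(9) = mex{0,1,3} = 2
g(10) = mex{1,2} = 0
g(11) = mex{0,1,2} = 3
So g(11) = 3.
For heap C, compute g(0), g(1), … with moves {2, 5}:
k:     0  1  2  3  4  5  6  7  8  9 10
g(k):  0  0  1  1  0  2  1  0  0  1  1
So g(10) = 1.
By the Sprague-Grundy theorem, the Grundy value of a sum of independent games is the XOR of the component values.
Combined value = 4 XOR 3 XOR 1 = 6.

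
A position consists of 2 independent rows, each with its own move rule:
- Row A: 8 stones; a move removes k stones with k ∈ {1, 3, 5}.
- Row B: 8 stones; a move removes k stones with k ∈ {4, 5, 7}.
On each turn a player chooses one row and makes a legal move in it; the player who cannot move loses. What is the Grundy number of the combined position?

For row A, compute g(0), g(1), … with moves {1, 3, 5}:
k:     0  1  2  3  4  5  6  7  8
g(k):  0  1  0  1  0  1  0  1  0
So g(8) = 0.
Build the Grundy sequence for row B with g(k) = mex{g(k−s) : s ∈ {4, 5, 7}, s ≤ k}:
g(0) = mex{} = 0
g(1) = mex{} = 0
g(2) = mex{} = 0
g(3) = mex{} = 0
g(4) = mex{0} = 1
g(5) = mex{0} = 1
g(6) = mex{0} = 1
g(7) = mex{0} = 1
g(8) = mex{0,1} = 2
So g(8) = 2.
The value of a disjunctive sum is the nim-sum of the parts.
Combined value = 0 ⊕ 2 = 2.

2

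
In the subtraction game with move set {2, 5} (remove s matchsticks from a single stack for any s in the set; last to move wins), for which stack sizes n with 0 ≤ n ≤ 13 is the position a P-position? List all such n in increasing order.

0, 1, 4, 7, 8, 11

Build the Grundy sequence with g(k) = mex{g(k−s) : s ∈ {2, 5}, s ≤ k}:
g(0) = mex{} = 0
g(1) = mex{} = 0
g(2) = mex{0} = 1
g(3) = mex{0} = 1
g(4) = mex{1} = 0
g(5) = mex{0,1} = 2
g(6) = mex{0} = 1
g(7) = mex{1,2} = 0
g(8) = mex{1} = 0
g(9) = mex{0} = 1
g(10) = mex{0,2} = 1
g(11) = mex{1} = 0
g(12) = mex{0,1} = 2
g(13) = mex{0} = 1
The P-positions (g = 0) in 0..13 are 0, 1, 4, 7, 8, 11.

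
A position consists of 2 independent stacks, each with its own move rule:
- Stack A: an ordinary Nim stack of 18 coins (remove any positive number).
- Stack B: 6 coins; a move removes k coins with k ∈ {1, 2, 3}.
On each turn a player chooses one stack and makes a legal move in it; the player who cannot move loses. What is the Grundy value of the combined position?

Stack A is a plain Nim stack of size 18, so its Grundy value is 18.
For stack B, compute g(0), g(1), … with moves {1, 2, 3}:
k:     0  1  2  3  4  5  6
g(k):  0  1  2  3  0  1  2
So g(6) = 2.
The value of a disjunctive sum is the nim-sum of the parts.
Combined value = 18 XOR 2 = 16.

16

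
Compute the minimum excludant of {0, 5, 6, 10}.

1

0 is in the set but 1 is not, so the mex is 1.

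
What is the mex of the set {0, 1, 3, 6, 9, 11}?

2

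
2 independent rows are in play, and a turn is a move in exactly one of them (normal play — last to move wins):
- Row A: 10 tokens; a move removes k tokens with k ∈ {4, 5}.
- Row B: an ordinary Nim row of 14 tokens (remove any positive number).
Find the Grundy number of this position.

Build the Grundy sequence for row A with g(k) = mex{g(k−s) : s ∈ {4, 5}, s ≤ k}:
k:     0  1  2  3  4  5  6  7  8  9 10
g(k):  0  0  0  0  1  1  1  1  2  0  0
So g(10) = 0.
Row B is a plain Nim row of size 14, so its Grundy value is 14.
The value of a disjunctive sum is the nim-sum of the parts.
Combined value = 0 XOR 14 = 14.

14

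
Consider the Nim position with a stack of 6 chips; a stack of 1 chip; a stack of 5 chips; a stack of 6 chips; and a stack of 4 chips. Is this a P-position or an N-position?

P-position

Nim-sum: 6 ⊕ 1 ⊕ 5 ⊕ 6 ⊕ 4 = 0.
The nim-sum is 0, so this is a P-position: the player to move is in a losing position under optimal play.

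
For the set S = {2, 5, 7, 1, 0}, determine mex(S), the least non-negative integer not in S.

3

The values 0, 1, 2 are all present; 3 is the first non-negative integer missing from the set.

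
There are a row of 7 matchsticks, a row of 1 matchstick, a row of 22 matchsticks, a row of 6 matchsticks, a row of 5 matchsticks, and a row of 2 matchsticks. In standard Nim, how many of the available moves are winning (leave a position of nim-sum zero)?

1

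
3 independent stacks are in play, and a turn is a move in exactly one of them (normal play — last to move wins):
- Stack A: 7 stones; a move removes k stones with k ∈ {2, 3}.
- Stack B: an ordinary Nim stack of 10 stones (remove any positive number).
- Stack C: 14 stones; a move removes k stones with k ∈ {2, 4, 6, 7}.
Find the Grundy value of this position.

9

Build the Grundy sequence for stack A with g(k) = mex{g(k−s) : s ∈ {2, 3}, s ≤ k}:
k:     0  1  2  3  4  5  6  7
g(k):  0  0  1  1  2  0  0  1
So g(7) = 1.
Stack B is a plain Nim stack of size 10, so its Grundy value is 10.
For stack C, compute g(0), g(1), … with moves {2, 4, 6, 7}:
k:     0  1  2  3  4  5  6  7  8  9 10 11 12 13 14
g(k):  0  0  1  1  2  2  3  3  4  0  0  1  1  2  2
So g(14) = 2.
By the Sprague-Grundy theorem, the Grundy value of a sum of independent games is the XOR of the component values.
Combined value = 1 ⊕ 10 ⊕ 2 = 9.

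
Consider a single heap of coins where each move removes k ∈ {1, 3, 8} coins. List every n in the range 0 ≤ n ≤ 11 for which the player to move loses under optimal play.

0, 2, 4, 6, 11

Compute g(0), g(1), … for moves {1, 3, 8}:
k:     0  1  2  3  4  5  6  7  8  9 10 11
g(k):  0  1  0  1  0  1  0  1  2  3  2  0
The P-positions (g = 0) in 0..11 are 0, 2, 4, 6, 11.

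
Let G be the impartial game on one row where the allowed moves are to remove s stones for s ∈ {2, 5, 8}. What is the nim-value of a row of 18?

2

Compute g(0), g(1), … for moves {2, 5, 8}:
k:     0  1  2  3  4  5  6  7  8  9 10 11 12 13 14 15 16 17 18
g(k):  0  0  1  1  0  2  1  0  2  1  0  0  1  1  0  2  1  0  2
So g(18) = 2.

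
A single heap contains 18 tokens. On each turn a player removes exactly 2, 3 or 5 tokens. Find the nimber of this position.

2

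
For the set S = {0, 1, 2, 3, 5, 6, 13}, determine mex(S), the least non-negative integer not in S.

4

The values 0, 1, 2, 3 are all present; 4 is the first non-negative integer missing from the set.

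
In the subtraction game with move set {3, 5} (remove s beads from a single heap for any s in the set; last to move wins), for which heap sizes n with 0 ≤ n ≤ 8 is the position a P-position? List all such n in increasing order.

Grundy values for subtraction set {3, 5}:
k:     0  1  2  3  4  5  6  7  8
g(k):  0  0  0  1  1  1  2  2  0
The P-positions (g = 0) in 0..8 are 0, 1, 2, 8.

0, 1, 2, 8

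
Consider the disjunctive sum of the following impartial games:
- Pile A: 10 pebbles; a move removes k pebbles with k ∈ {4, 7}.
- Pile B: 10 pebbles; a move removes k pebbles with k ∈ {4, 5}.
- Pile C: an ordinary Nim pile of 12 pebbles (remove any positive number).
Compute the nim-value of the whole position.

14

Build the Grundy sequence for pile A with g(k) = mex{g(k−s) : s ∈ {4, 7}, s ≤ k}:
g(0) = mex{} = 0
g(1) = mex{} = 0
g(2) = mex{} = 0
g(3) = mex{} = 0
g(4) = mex{0} = 1
g(5) = mex{0} = 1
g(6) = mex{0} = 1
g(7) = mex{0} = 1
g(8) = mex{0,1} = 2
g(9) = mex{0,1} = 2
g(10) = mex{0,1} = 2
So g(10) = 2.
Build the Grundy sequence for pile B with g(k) = mex{g(k−s) : s ∈ {4, 5}, s ≤ k}:
g(0) = mex{} = 0
g(1) = mex{} = 0
g(2) = mex{} = 0
g(3) = mex{} = 0
g(4) = mex{0} = 1
g(5) = mex{0} = 1
g(6) = mex{0} = 1
g(7) = mex{0} = 1
g(8) = mex{0,1} = 2
g(9) = mex{1} = 0
g(10) = mex{1} = 0
So g(10) = 0.
Pile C is a plain Nim pile of size 12, so its Grundy value is 12.
The value of a disjunctive sum is the nim-sum of the parts.
Combined value = 2 ⊕ 0 ⊕ 12 = 14.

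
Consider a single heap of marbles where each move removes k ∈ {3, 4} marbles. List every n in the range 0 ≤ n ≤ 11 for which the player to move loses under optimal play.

0, 1, 2, 7, 8, 9

Grundy values for subtraction set {3, 4}:
k:     0  1  2  3  4  5  6  7  8  9 10 11
g(k):  0  0  0  1  1  1  2  0  0  0  1  1
The P-positions (g = 0) in 0..11 are 0, 1, 2, 7, 8, 9.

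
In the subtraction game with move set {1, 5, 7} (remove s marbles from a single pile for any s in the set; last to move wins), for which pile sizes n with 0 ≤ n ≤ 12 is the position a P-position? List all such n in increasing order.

0, 2, 4, 6, 8, 10, 12

Compute g(0), g(1), … for moves {1, 5, 7}:
k:     0  1  2  3  4  5  6  7  8  9 10 11 12
g(k):  0  1  0  1  0  1  0  1  0  1  0  1  0
The P-positions (g = 0) in 0..12 are 0, 2, 4, 6, 8, 10, 12.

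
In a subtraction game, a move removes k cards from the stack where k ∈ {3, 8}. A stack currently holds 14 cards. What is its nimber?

1

Build the Grundy sequence with g(k) = mex{g(k−s) : s ∈ {3, 8}, s ≤ k}:
g(0) = mex{} = 0
g(1) = mex{} = 0
g(2) = mex{} = 0
g(3) = mex{0} = 1
g(4) = mex{0} = 1
g(5) = mex{0} = 1
g(6) = mex{1} = 0
g(7) = mex{1} = 0
g(8) = mex{0,1} = 2
g(9) = mex{0} = 1
g(10) = mex{0} = 1
g(11) = mex{1,2} = 0
g(12) = mex{1} = 0
g(13) = mex{1} = 0
g(14) = mex{0} = 1
So g(14) = 1.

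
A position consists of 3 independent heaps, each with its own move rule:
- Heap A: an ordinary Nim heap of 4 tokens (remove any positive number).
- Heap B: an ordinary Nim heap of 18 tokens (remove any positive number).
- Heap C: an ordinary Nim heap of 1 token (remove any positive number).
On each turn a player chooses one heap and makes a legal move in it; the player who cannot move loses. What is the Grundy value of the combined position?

Heap A is a plain Nim heap of size 4, so its Grundy value is 4.
Heap B is a plain Nim heap of size 18, so its Grundy value is 18.
Heap C is a plain Nim heap of size 1, so its Grundy value is 1.
The value of a disjunctive sum is the nim-sum of the parts.
Combined value = 4 ⊕ 18 ⊕ 1 = 23.

23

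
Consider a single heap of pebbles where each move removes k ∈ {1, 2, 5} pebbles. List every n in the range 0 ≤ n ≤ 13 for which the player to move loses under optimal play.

Build the Grundy sequence with g(k) = mex{g(k−s) : s ∈ {1, 2, 5}, s ≤ k}:
g(0) = mex{} = 0
g(1) = mex{0} = 1
g(2) = mex{0,1} = 2
g(3) = mex{1,2} = 0
g(4) = mex{0,2} = 1
g(5) = mex{0,1} = 2
g(6) = mex{1,2} = 0
g(7) = mex{0,2} = 1
g(8) = mex{0,1} = 2
g(9) = mex{1,2} = 0
g(10) = mex{0,2} = 1
g(11) = mex{0,1} = 2
g(12) = mex{1,2} = 0
g(13) = mex{0,2} = 1
The P-positions (g = 0) in 0..13 are 0, 3, 6, 9, 12.

0, 3, 6, 9, 12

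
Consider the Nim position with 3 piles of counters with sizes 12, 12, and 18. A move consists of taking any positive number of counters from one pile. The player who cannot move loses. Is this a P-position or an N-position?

Write each in binary and XOR column by column:
  01100  (12)
  01100  (12)
  10010  (18)
  -----
  10010  (18)
The nim-sum is 18 ≠ 0, so this is an N-position: the player to move can win.

N-position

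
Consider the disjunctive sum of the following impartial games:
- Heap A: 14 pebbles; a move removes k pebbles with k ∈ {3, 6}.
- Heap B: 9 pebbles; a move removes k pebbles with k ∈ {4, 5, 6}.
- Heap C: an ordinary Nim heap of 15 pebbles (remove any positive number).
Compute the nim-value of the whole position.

12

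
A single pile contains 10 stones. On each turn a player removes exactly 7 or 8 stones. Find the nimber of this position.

Grundy values for subtraction set {7, 8}:
k:     0  1  2  3  4  5  6  7  8  9 10
g(k):  0  0  0  0  0  0  0  1  1  1  1
So g(10) = 1.

1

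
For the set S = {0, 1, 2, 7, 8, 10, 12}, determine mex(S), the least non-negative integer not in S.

3

The values 0, 1, 2 are all present; 3 is the first non-negative integer missing from the set.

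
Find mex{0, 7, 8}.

1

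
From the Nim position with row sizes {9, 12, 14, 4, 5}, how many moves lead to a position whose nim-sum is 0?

In binary:
  1001  (9)
  1100  (12)
  1110  (14)
  0100  (4)
  0101  (5)
  ----
  1010  (10)
The overall nim-sum is X = 10. A row of size p has a winning move iff p XOR X < p (reduce it to p XOR X).
  9: 9 XOR 10 = 3 < 9 — winning move (to 3).
  12: 12 XOR 10 = 6 < 12 — winning move (to 6).
  14: 14 XOR 10 = 4 < 14 — winning move (to 4).
  4: 4 XOR 10 = 14 ≥ 4 — no move.
  5: 5 XOR 10 = 15 ≥ 5 — no move.
That gives 3 winning moves.

3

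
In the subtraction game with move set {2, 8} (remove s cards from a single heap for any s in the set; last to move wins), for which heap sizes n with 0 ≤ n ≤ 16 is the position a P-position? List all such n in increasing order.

0, 1, 4, 5, 10, 11, 14, 15

Compute g(0), g(1), … for moves {2, 8}:
k:     0  1  2  3  4  5  6  7  8  9 10 11 12 13 14 15 16
g(k):  0  0  1  1  0  0  1  1  2  2  0  0  1  1  0  0  1
The P-positions (g = 0) in 0..16 are 0, 1, 4, 5, 10, 11, 14, 15.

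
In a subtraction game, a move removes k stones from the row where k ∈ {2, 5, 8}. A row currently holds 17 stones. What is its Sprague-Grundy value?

Build the Grundy sequence with g(k) = mex{g(k−s) : s ∈ {2, 5, 8}, s ≤ k}:
k:     0  1  2  3  4  5  6  7  8  9 10 11 12 13 14 15 16 17
g(k):  0  0  1  1  0  2  1  0  2  1  0  0  1  1  0  2  1  0
So g(17) = 0.

0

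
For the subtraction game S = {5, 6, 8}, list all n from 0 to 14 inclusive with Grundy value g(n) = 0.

Grundy values for subtraction set {5, 6, 8}:
g(0) = mex{} = 0
g(1) = mex{} = 0
g(2) = mex{} = 0
g(3) = mex{} = 0
g(4) = mex{} = 0
g(5) = mex{0} = 1
g(6) = mex{0} = 1
g(7) = mex{0} = 1
g(8) = mex{0} = 1
g(9) = mex{0} = 1
g(10) = mex{0,1} = 2
g(11) = mex{0,1} = 2
g(12) = mex{0,1} = 2
g(13) = mex{1} = 0
g(14) = mex{1} = 0
The P-positions (g = 0) in 0..14 are 0, 1, 2, 3, 4, 13, 14.

0, 1, 2, 3, 4, 13, 14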